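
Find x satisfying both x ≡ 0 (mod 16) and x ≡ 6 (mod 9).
96

Using Chinese Remainder Theorem:
M = 16 × 9 = 144
M1 = 9, M2 = 16
y1 = 9^(-1) mod 16 = 9
y2 = 16^(-1) mod 9 = 4
x = (0×9×9 + 6×16×4) mod 144 = 96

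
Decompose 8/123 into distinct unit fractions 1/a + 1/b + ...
1/16 + 1/394 + 1/387696

Greedy algorithm:
8/123: ceiling(123/8) = 16, use 1/16
5/1968: ceiling(1968/5) = 394, use 1/394
1/387696: ceiling(387696/1) = 387696, use 1/387696
Result: 8/123 = 1/16 + 1/394 + 1/387696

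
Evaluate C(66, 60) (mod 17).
7

Using Lucas' theorem:
Write n=66 and k=60 in base 17:
n in base 17: [3, 15]
k in base 17: [3, 9]
C(66,60) mod 17 = ∏ C(n_i, k_i) mod 17
Digit binomials (mod 17): C(3,3) = 1; C(15,9) = 5005 ≡ 7
Product: 1 × 7 = 7 ≡ 7 (mod 17)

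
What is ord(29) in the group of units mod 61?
12

61 is prime, so ord(29) divides φ(61) = 60.
Divisors of 60: 1, 2, 3, 4, 5, 6, 10, 12, 15, 20, 30, 60.
Repeated squaring: 29^1 ≡ 29, 29^2 ≡ 48, 29^4 ≡ 47, 29^8 ≡ 13, 29^16 ≡ 47, 29^32 ≡ 13 (mod 61).
Test 29^d mod 61 for each divisor d in increasing order:
29^1 ≡ 29
29^2 ≡ 48
29^3 = 29^2·29^1 ≡ 50
29^4 ≡ 47
29^5 = 29^4·29^1 ≡ 21
29^6 = 29^4·29^2 ≡ 60
29^10 = 29^8·29^2 ≡ 14
29^12 = 29^8·29^4 ≡ 1  ← first divisor giving 1
The order is 12.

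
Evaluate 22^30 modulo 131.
52

Repeated squaring. Binary of 30 = 11110.
22^1 ≡ 22 (mod 131); 22^2 ≡ 91 (mod 131); 22^4 ≡ 28 (mod 131); 22^8 ≡ 129 (mod 131); 22^16 ≡ 4 (mod 131)
22^30 = 22^2 × 22^4 × 22^8 × 22^16 ≡ 52 (mod 131)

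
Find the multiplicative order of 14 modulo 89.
88

89 is prime, so ord(14) divides φ(89) = 88.
Divisors of 88: 1, 2, 4, 8, 11, 22, 44, 88.
Repeated squaring: 14^1 ≡ 14, 14^2 ≡ 18, 14^4 ≡ 57, 14^8 ≡ 45, 14^16 ≡ 67, 14^32 ≡ 39, 14^64 ≡ 8 (mod 89).
Test 14^d mod 89 for each divisor d in increasing order:
14^1 ≡ 14
14^2 ≡ 18
14^4 ≡ 57
14^8 ≡ 45
14^11 = 14^8·14^2·14^1 ≡ 37
14^22 = 14^16·14^4·14^2 ≡ 34
14^44 = 14^32·14^8·14^4 ≡ 88
14^88 = 14^64·14^16·14^8 ≡ 1  ← first divisor giving 1
The order is 88.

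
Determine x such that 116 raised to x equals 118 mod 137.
126

Baby-step giant-step with step n = ⌈√137⌉ = 12.
Baby steps 116^j mod 137 (j:value) for j=0..11: 0:1, 1:116, 2:30, 3:55, 4:78, 5:6, 6:11, 7:43, 8:56, 9:57, 10:36, 11:66.
Giant-step multiplier: 116^(-12) ≡ 116^(136-12) = 116^124 ≡ 77 (mod 137).
Giant steps γ_i = 118·77^i mod 137: γ_0=118, γ_1=44, γ_2=100, γ_3=28, γ_4=101, γ_5=105, γ_6=2, γ_7=17, γ_8=76, γ_9=98, γ_10=11 (in table at j=6).
x = i·n + j = 10·12 + 6 = 126.
Check: 116^126 ≡ 118 (mod 137).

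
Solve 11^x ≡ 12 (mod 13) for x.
6

Baby-step giant-step with step n = ⌈√13⌉ = 4.
Baby steps 11^j mod 13 (j:value) for j=0..3: 0:1, 1:11, 2:4, 3:5.
Giant-step multiplier: 11^(-4) ≡ 11^(12-4) = 11^8 ≡ 9 (mod 13).
Giant steps γ_i = 12·9^i mod 13: γ_0=12, γ_1=4 (in table at j=2).
x = i·n + j = 1·4 + 2 = 6.
Check: 11^6 ≡ 12 (mod 13).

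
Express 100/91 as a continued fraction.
[1; 10, 9]

Euclidean algorithm steps:
100 = 1 × 91 + 9
91 = 10 × 9 + 1
9 = 9 × 1 + 0
Continued fraction: [1; 10, 9]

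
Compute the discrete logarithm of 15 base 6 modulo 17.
10

Baby-step giant-step with step n = ⌈√17⌉ = 5.
Baby steps 6^j mod 17 (j:value) for j=0..4: 0:1, 1:6, 2:2, 3:12, 4:4.
Giant-step multiplier: 6^(-5) ≡ 6^(16-5) = 6^11 ≡ 5 (mod 17).
Giant steps γ_i = 15·5^i mod 17: γ_0=15, γ_1=7, γ_2=1 (in table at j=0).
x = i·n + j = 2·5 + 0 = 10.
Check: 6^10 ≡ 15 (mod 17).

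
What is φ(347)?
346

347 = 347
φ(n) = n × ∏(1 - 1/p) for each prime p dividing n
φ(347) = 347 × (1 - 1/347) = 346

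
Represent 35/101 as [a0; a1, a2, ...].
[0; 2, 1, 7, 1, 3]

Euclidean algorithm steps:
35 = 0 × 101 + 35
101 = 2 × 35 + 31
35 = 1 × 31 + 4
31 = 7 × 4 + 3
4 = 1 × 3 + 1
3 = 3 × 1 + 0
Continued fraction: [0; 2, 1, 7, 1, 3]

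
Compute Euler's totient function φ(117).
72

117 = 3^2 × 13
φ(n) = n × ∏(1 - 1/p) for each prime p dividing n
φ(117) = 117 × (1 - 1/3) × (1 - 1/13) = 72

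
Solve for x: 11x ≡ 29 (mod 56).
x ≡ 23 (mod 56)

gcd(11, 56) = 1, which divides 29, so solutions exist.
Find 11^(-1) mod 56 by the extended Euclidean algorithm:
56 = 5 × 11 + 1  ⟹  1 = (1)·56 + (-5)·11
So (-5)·11 ≡ 1 (mod 56), i.e. 11^(-1) ≡ -5 ≡ 51 (mod 56).
x ≡ 51 × 29 = 1479 ≡ 23 (mod 56).
Check: 11 × 23 = 253 ≡ 29 (mod 56).
Unique solution: x ≡ 23 (mod 56)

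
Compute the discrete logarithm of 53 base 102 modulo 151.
81

Baby-step giant-step with step n = ⌈√151⌉ = 13.
Baby steps 102^j mod 151 (j:value) for j=0..12: 0:1, 1:102, 2:136, 3:131, 4:74, 5:149, 6:98, 7:30, 8:40, 9:3, 10:4, 11:106, 12:91.
Giant-step multiplier: 102^(-13) ≡ 102^(150-13) = 102^137 ≡ 134 (mod 151).
Giant steps γ_i = 53·134^i mod 151: γ_0=53, γ_1=5, γ_2=66, γ_3=86, γ_4=48, γ_5=90, γ_6=131 (in table at j=3).
x = i·n + j = 6·13 + 3 = 81.
Check: 102^81 ≡ 53 (mod 151).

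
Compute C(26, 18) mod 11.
0

Using Lucas' theorem:
Write n=26 and k=18 in base 11:
n in base 11: [2, 4]
k in base 11: [1, 7]
C(26,18) mod 11 = ∏ C(n_i, k_i) mod 11
Digit binomials (mod 11): C(2,1) = 2; C(4,7) = 0 (k_i > n_i)
Product: 2 × 0 = 0 ≡ 0 (mod 11)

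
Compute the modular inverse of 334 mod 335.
334

gcd(334, 335) = 1, so the inverse exists.
Extended Euclidean algorithm on (335, 334):
335 = 1 × 334 + 1  ⟹  1 = (1)·335 + (-1)·334
So (-1)·334 ≡ 1 (mod 335), i.e. 334^(-1) ≡ -1 ≡ 334 (mod 335).
Check: 334 × 334 = 111556 ≡ 1 (mod 335)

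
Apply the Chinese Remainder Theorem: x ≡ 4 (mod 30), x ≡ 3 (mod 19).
364

Using Chinese Remainder Theorem:
M = 30 × 19 = 570
M1 = 19, M2 = 30
y1 = 19^(-1) mod 30 = 19
y2 = 30^(-1) mod 19 = 7
x = (4×19×19 + 3×30×7) mod 570 = 364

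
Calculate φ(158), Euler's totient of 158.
78

158 = 2 × 79
φ(n) = n × ∏(1 - 1/p) for each prime p dividing n
φ(158) = 158 × (1 - 1/2) × (1 - 1/79) = 78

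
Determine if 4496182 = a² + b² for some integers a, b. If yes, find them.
Not possible

Factorization: 4496182 = 2 × 131^3
By Fermat: n is sum of two squares iff every prime p ≡ 3 (mod 4) appears to even power.
Prime(s) ≡ 3 (mod 4) with odd exponent: [(131, 3)]
Therefore 4496182 cannot be expressed as a² + b².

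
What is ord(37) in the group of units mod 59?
58

59 is prime, so ord(37) divides φ(59) = 58.
Divisors of 58: 1, 2, 29, 58.
Repeated squaring: 37^1 ≡ 37, 37^2 ≡ 12, 37^4 ≡ 26, 37^8 ≡ 27, 37^16 ≡ 21, 37^32 ≡ 28 (mod 59).
Test 37^d mod 59 for each divisor d in increasing order:
37^1 ≡ 37
37^2 ≡ 12
37^29 = 37^16·37^8·37^4·37^1 ≡ 58
37^58 = 37^32·37^16·37^8·37^2 ≡ 1  ← first divisor giving 1
The order is 58.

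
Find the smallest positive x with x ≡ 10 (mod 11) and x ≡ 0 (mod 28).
252

Using Chinese Remainder Theorem:
M = 11 × 28 = 308
M1 = 28, M2 = 11
y1 = 28^(-1) mod 11 = 2
y2 = 11^(-1) mod 28 = 23
x = (10×28×2 + 0×11×23) mod 308 = 252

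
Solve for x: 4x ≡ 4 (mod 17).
x ≡ 1 (mod 17)

gcd(4, 17) = 1, which divides 4, so solutions exist.
Find 4^(-1) mod 17 by the extended Euclidean algorithm:
17 = 4 × 4 + 1  ⟹  1 = (1)·17 + (-4)·4
So (-4)·4 ≡ 1 (mod 17), i.e. 4^(-1) ≡ -4 ≡ 13 (mod 17).
x ≡ 13 × 4 = 52 ≡ 1 (mod 17).
Check: 4 × 1 = 4 ≡ 4 (mod 17).
Unique solution: x ≡ 1 (mod 17)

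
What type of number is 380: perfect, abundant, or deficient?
abundant

Proper divisors of 380: sum = 1 + 2 + 4 + 5 + 10 + 19 + 20 + 38 + 76 + 95 + 190 = 460
Since 460 > 380, 380 is abundant.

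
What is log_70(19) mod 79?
16

Baby-step giant-step with step n = ⌈√79⌉ = 9.
Baby steps 70^j mod 79 (j:value) for j=0..8: 0:1, 1:70, 2:2, 3:61, 4:4, 5:43, 6:8, 7:7, 8:16.
Giant-step multiplier: 70^(-9) ≡ 70^(78-9) = 70^69 ≡ 17 (mod 79).
Giant steps γ_i = 19·17^i mod 79: γ_0=19, γ_1=7 (in table at j=7).
x = i·n + j = 1·9 + 7 = 16.
Check: 70^16 ≡ 19 (mod 79).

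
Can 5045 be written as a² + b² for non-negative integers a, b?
2² + 71² (a=2, b=71)

Factorization: 5045 = 5 × 1009
By Fermat: n is sum of two squares iff every prime p ≡ 3 (mod 4) appears to even power.
All primes ≡ 3 (mod 4) appear to even power.
Search a = 0, 1, 2, … for 5045 - a² a perfect square: first hit at a = 2: 5045 - 4 = 5041 = 71².
5045 = 2² + 71² = 4 + 5041 ✓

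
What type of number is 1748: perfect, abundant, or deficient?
deficient

Proper divisors of 1748: sum = 1 + 2 + 4 + 19 + 23 + 38 + 46 + 76 + 92 + 437 + 874 = 1612
Since 1612 < 1748, 1748 is deficient.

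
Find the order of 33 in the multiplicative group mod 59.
58

59 is prime, so ord(33) divides φ(59) = 58.
Divisors of 58: 1, 2, 29, 58.
Repeated squaring: 33^1 ≡ 33, 33^2 ≡ 27, 33^4 ≡ 21, 33^8 ≡ 28, 33^16 ≡ 17, 33^32 ≡ 53 (mod 59).
Test 33^d mod 59 for each divisor d in increasing order:
33^1 ≡ 33
33^2 ≡ 27
33^29 = 33^16·33^8·33^4·33^1 ≡ 58
33^58 = 33^32·33^16·33^8·33^2 ≡ 1  ← first divisor giving 1
The order is 58.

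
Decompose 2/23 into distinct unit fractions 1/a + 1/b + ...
1/12 + 1/276

Greedy algorithm:
2/23: ceiling(23/2) = 12, use 1/12
1/276: ceiling(276/1) = 276, use 1/276
Result: 2/23 = 1/12 + 1/276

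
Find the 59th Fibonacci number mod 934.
7

Matrix identity: Q^n = [[F_(n+1), F_n], [F_n, F_(n-1)]] with Q = [[1,1],[1,0]].
n = 59 = 111011₂. Square-and-multiply, entries mod 934:
Q^1 = [[1,1],[1,0]]
Q^3 = (Q^1)²·Q = [[3,2],[2,1]]
Q^7 = (Q^3)²·Q = [[21,13],[13,8]]
Q^14 = (Q^7)² = [[610,377],[377,233]]
Q^29 = (Q^14)²·Q = [[780,529],[529,251]]
Q^59 = (Q^29)²·Q = [[884,7],[7,877]]
F_59 mod 934 = Q^59[0][1] = 7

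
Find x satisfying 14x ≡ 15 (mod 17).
x ≡ 12 (mod 17)

gcd(14, 17) = 1, which divides 15, so solutions exist.
Find 14^(-1) mod 17 by the extended Euclidean algorithm:
17 = 1 × 14 + 3  ⟹  3 = (1)·17 + (-1)·14
14 = 4 × 3 + 2  ⟹  2 = (-4)·17 + (5)·14
3 = 1 × 2 + 1  ⟹  1 = (5)·17 + (-6)·14
So (-6)·14 ≡ 1 (mod 17), i.e. 14^(-1) ≡ -6 ≡ 11 (mod 17).
x ≡ 11 × 15 = 165 ≡ 12 (mod 17).
Check: 14 × 12 = 168 ≡ 15 (mod 17).
Unique solution: x ≡ 12 (mod 17)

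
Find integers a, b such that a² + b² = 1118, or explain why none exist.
Not possible

Factorization: 1118 = 2 × 13 × 43
By Fermat: n is sum of two squares iff every prime p ≡ 3 (mod 4) appears to even power.
Prime(s) ≡ 3 (mod 4) with odd exponent: [(43, 1)]
Therefore 1118 cannot be expressed as a² + b².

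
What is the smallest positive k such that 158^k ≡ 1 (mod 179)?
89

179 is prime, so ord(158) divides φ(179) = 178.
Divisors of 178: 1, 2, 89, 178.
Repeated squaring: 158^1 ≡ 158, 158^2 ≡ 83, 158^4 ≡ 87, 158^8 ≡ 51, 158^16 ≡ 95, 158^32 ≡ 75, 158^64 ≡ 76, 158^128 ≡ 48 (mod 179).
Test 158^d mod 179 for each divisor d in increasing order:
158^1 ≡ 158
158^2 ≡ 83
158^89 = 158^64·158^16·158^8·158^1 ≡ 1  ← first divisor giving 1
The order is 89.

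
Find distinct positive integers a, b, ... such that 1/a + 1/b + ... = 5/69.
1/14 + 1/966

Greedy algorithm:
5/69: ceiling(69/5) = 14, use 1/14
1/966: ceiling(966/1) = 966, use 1/966
Result: 5/69 = 1/14 + 1/966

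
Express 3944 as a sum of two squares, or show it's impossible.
10² + 62² (a=10, b=62)

Factorization: 3944 = 2^3 × 17 × 29
By Fermat: n is sum of two squares iff every prime p ≡ 3 (mod 4) appears to even power.
All primes ≡ 3 (mod 4) appear to even power.
Search a = 0, 1, 2, … for 3944 - a² a perfect square: first hit at a = 10: 3944 - 100 = 3844 = 62².
3944 = 10² + 62² = 100 + 3844 ✓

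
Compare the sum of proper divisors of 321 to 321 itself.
deficient

Proper divisors of 321: sum = 1 + 3 + 107 = 111
Since 111 < 321, 321 is deficient.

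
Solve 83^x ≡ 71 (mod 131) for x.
5

Baby-step giant-step with step n = ⌈√131⌉ = 12.
Baby steps 83^j mod 131 (j:value) for j=0..11: 0:1, 1:83, 2:77, 3:103, 4:34, 5:71, 6:129, 7:96, 8:108, 9:56, 10:63, 11:120.
h = 71 is already in the table at j=5, so x = 5.
Check: 83^5 ≡ 71 (mod 131).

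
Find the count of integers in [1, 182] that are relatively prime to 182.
72

182 = 2 × 7 × 13
φ(n) = n × ∏(1 - 1/p) for each prime p dividing n
φ(182) = 182 × (1 - 1/2) × (1 - 1/7) × (1 - 1/13) = 72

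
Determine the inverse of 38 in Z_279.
257

gcd(38, 279) = 1, so the inverse exists.
Extended Euclidean algorithm on (279, 38):
279 = 7 × 38 + 13  ⟹  13 = (1)·279 + (-7)·38
38 = 2 × 13 + 12  ⟹  12 = (-2)·279 + (15)·38
13 = 1 × 12 + 1  ⟹  1 = (3)·279 + (-22)·38
So (-22)·38 ≡ 1 (mod 279), i.e. 38^(-1) ≡ -22 ≡ 257 (mod 279).
Check: 38 × 257 = 9766 ≡ 1 (mod 279)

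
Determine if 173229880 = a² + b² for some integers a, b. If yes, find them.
Not possible

Factorization: 173229880 = 2^3 × 5 × 163^3
By Fermat: n is sum of two squares iff every prime p ≡ 3 (mod 4) appears to even power.
Prime(s) ≡ 3 (mod 4) with odd exponent: [(163, 3)]
Therefore 173229880 cannot be expressed as a² + b².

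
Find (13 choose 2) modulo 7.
1

Using Lucas' theorem:
Write n=13 and k=2 in base 7:
n in base 7: [1, 6]
k in base 7: [0, 2]
C(13,2) mod 7 = ∏ C(n_i, k_i) mod 7
Digit binomials (mod 7): C(1,0) = 1; C(6,2) = 15 ≡ 1
Product: 1 × 1 = 1 ≡ 1 (mod 7)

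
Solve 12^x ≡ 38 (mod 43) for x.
10

Baby-step giant-step with step n = ⌈√43⌉ = 7.
Baby steps 12^j mod 43 (j:value) for j=0..6: 0:1, 1:12, 2:15, 3:8, 4:10, 5:34, 6:21.
Giant-step multiplier: 12^(-7) ≡ 12^(42-7) = 12^35 ≡ 7 (mod 43).
Giant steps γ_i = 38·7^i mod 43: γ_0=38, γ_1=8 (in table at j=3).
x = i·n + j = 1·7 + 3 = 10.
Check: 12^10 ≡ 38 (mod 43).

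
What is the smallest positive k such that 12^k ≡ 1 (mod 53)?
52

53 is prime, so ord(12) divides φ(53) = 52.
Divisors of 52: 1, 2, 4, 13, 26, 52.
Repeated squaring: 12^1 ≡ 12, 12^2 ≡ 38, 12^4 ≡ 13, 12^8 ≡ 10, 12^16 ≡ 47, 12^32 ≡ 36 (mod 53).
Test 12^d mod 53 for each divisor d in increasing order:
12^1 ≡ 12
12^2 ≡ 38
12^4 ≡ 13
12^13 = 12^8·12^4·12^1 ≡ 23
12^26 = 12^16·12^8·12^2 ≡ 52
12^52 = 12^32·12^16·12^4 ≡ 1  ← first divisor giving 1
The order is 52.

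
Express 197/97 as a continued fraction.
[2; 32, 3]

Euclidean algorithm steps:
197 = 2 × 97 + 3
97 = 32 × 3 + 1
3 = 3 × 1 + 0
Continued fraction: [2; 32, 3]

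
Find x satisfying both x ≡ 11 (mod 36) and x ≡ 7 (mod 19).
83

Using Chinese Remainder Theorem:
M = 36 × 19 = 684
M1 = 19, M2 = 36
y1 = 19^(-1) mod 36 = 19
y2 = 36^(-1) mod 19 = 9
x = (11×19×19 + 7×36×9) mod 684 = 83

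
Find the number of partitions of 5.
7

p(n) counts ways to write n as a sum of positive integers (order ignored).
Examples: 5; 4 + 1; 3 + 2; 3 + 1 + 1; 2 + 2 + 1; ... (7 total)
p(5) = 7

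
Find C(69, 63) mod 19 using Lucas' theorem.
12

Using Lucas' theorem:
Write n=69 and k=63 in base 19:
n in base 19: [3, 12]
k in base 19: [3, 6]
C(69,63) mod 19 = ∏ C(n_i, k_i) mod 19
Digit binomials (mod 19): C(3,3) = 1; C(12,6) = 924 ≡ 12
Product: 1 × 12 = 12 ≡ 12 (mod 19)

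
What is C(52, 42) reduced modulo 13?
0

Using Lucas' theorem:
Write n=52 and k=42 in base 13:
n in base 13: [4, 0]
k in base 13: [3, 3]
C(52,42) mod 13 = ∏ C(n_i, k_i) mod 13
Digit binomials (mod 13): C(4,3) = 4; C(0,3) = 0 (k_i > n_i)
Product: 4 × 0 = 0 ≡ 0 (mod 13)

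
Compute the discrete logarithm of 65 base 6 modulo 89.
21

Baby-step giant-step with step n = ⌈√89⌉ = 10.
Baby steps 6^j mod 89 (j:value) for j=0..9: 0:1, 1:6, 2:36, 3:38, 4:50, 5:33, 6:20, 7:31, 8:8, 9:48.
Giant-step multiplier: 6^(-10) ≡ 6^(88-10) = 6^78 ≡ 17 (mod 89).
Giant steps γ_i = 65·17^i mod 89: γ_0=65, γ_1=37, γ_2=6 (in table at j=1).
x = i·n + j = 2·10 + 1 = 21.
Check: 6^21 ≡ 65 (mod 89).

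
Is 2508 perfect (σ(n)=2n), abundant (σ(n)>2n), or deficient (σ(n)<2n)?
abundant

Proper divisors of 2508: sum = 1 + 2 + 3 + 4 + 6 + 11 + 12 + 19 + ... + 418 + 627 + 836 + 1254 (23 divisors) = 4212
Since 4212 > 2508, 2508 is abundant.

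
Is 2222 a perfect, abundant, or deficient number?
deficient

Proper divisors of 2222: sum = 1 + 2 + 11 + 22 + 101 + 202 + 1111 = 1450
Since 1450 < 2222, 2222 is deficient.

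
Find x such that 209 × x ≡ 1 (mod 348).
5

gcd(209, 348) = 1, so the inverse exists.
Extended Euclidean algorithm on (348, 209):
348 = 1 × 209 + 139  ⟹  139 = (1)·348 + (-1)·209
209 = 1 × 139 + 70  ⟹  70 = (-1)·348 + (2)·209
139 = 1 × 70 + 69  ⟹  69 = (2)·348 + (-3)·209
70 = 1 × 69 + 1  ⟹  1 = (-3)·348 + (5)·209
So (5)·209 ≡ 1 (mod 348), i.e. 209^(-1) ≡ 5 (mod 348).
Check: 209 × 5 = 1045 ≡ 1 (mod 348)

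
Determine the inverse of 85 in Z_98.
15

gcd(85, 98) = 1, so the inverse exists.
Extended Euclidean algorithm on (98, 85):
98 = 1 × 85 + 13  ⟹  13 = (1)·98 + (-1)·85
85 = 6 × 13 + 7  ⟹  7 = (-6)·98 + (7)·85
13 = 1 × 7 + 6  ⟹  6 = (7)·98 + (-8)·85
7 = 1 × 6 + 1  ⟹  1 = (-13)·98 + (15)·85
So (15)·85 ≡ 1 (mod 98), i.e. 85^(-1) ≡ 15 (mod 98).
Check: 85 × 15 = 1275 ≡ 1 (mod 98)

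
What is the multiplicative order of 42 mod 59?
58

59 is prime, so ord(42) divides φ(59) = 58.
Divisors of 58: 1, 2, 29, 58.
Repeated squaring: 42^1 ≡ 42, 42^2 ≡ 53, 42^4 ≡ 36, 42^8 ≡ 57, 42^16 ≡ 4, 42^32 ≡ 16 (mod 59).
Test 42^d mod 59 for each divisor d in increasing order:
42^1 ≡ 42
42^2 ≡ 53
42^29 = 42^16·42^8·42^4·42^1 ≡ 58
42^58 = 42^32·42^16·42^8·42^2 ≡ 1  ← first divisor giving 1
The order is 58.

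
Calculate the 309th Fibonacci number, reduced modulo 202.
34

Matrix identity: Q^n = [[F_(n+1), F_n], [F_n, F_(n-1)]] with Q = [[1,1],[1,0]].
n = 309 = 100110101₂. Square-and-multiply, entries mod 202:
Q^1 = [[1,1],[1,0]]
Q^2 = (Q^1)² = [[2,1],[1,1]]
Q^4 = (Q^2)² = [[5,3],[3,2]]
Q^9 = (Q^4)²·Q = [[55,34],[34,21]]
Q^19 = (Q^9)²·Q = [[99,141],[141,160]]
Q^38 = (Q^19)² = [[190,159],[159,31]]
Q^77 = (Q^38)²·Q = [[166,175],[175,193]]
Q^154 = (Q^77)² = [[5,3],[3,2]]
Q^309 = (Q^154)²·Q = [[55,34],[34,21]]
F_309 mod 202 = Q^309[0][1] = 34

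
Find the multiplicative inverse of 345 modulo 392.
25

gcd(345, 392) = 1, so the inverse exists.
Extended Euclidean algorithm on (392, 345):
392 = 1 × 345 + 47  ⟹  47 = (1)·392 + (-1)·345
345 = 7 × 47 + 16  ⟹  16 = (-7)·392 + (8)·345
47 = 2 × 16 + 15  ⟹  15 = (15)·392 + (-17)·345
16 = 1 × 15 + 1  ⟹  1 = (-22)·392 + (25)·345
So (25)·345 ≡ 1 (mod 392), i.e. 345^(-1) ≡ 25 (mod 392).
Check: 345 × 25 = 8625 ≡ 1 (mod 392)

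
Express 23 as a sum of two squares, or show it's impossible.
Not possible

Factorization: 23 = 23
By Fermat: n is sum of two squares iff every prime p ≡ 3 (mod 4) appears to even power.
Prime(s) ≡ 3 (mod 4) with odd exponent: [(23, 1)]
Therefore 23 cannot be expressed as a² + b².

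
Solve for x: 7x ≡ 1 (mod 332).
95

gcd(7, 332) = 1, so the inverse exists.
Extended Euclidean algorithm on (332, 7):
332 = 47 × 7 + 3  ⟹  3 = (1)·332 + (-47)·7
7 = 2 × 3 + 1  ⟹  1 = (-2)·332 + (95)·7
So (95)·7 ≡ 1 (mod 332), i.e. 7^(-1) ≡ 95 (mod 332).
Check: 7 × 95 = 665 ≡ 1 (mod 332)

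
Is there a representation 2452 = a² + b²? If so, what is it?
34² + 36² (a=34, b=36)

Factorization: 2452 = 2^2 × 613
By Fermat: n is sum of two squares iff every prime p ≡ 3 (mod 4) appears to even power.
All primes ≡ 3 (mod 4) appear to even power.
Search a = 0, 1, 2, … for 2452 - a² a perfect square: first hit at a = 34: 2452 - 1156 = 1296 = 36².
2452 = 34² + 36² = 1156 + 1296 ✓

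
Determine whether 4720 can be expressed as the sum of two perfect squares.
Not possible

Factorization: 4720 = 2^4 × 5 × 59
By Fermat: n is sum of two squares iff every prime p ≡ 3 (mod 4) appears to even power.
Prime(s) ≡ 3 (mod 4) with odd exponent: [(59, 1)]
Therefore 4720 cannot be expressed as a² + b².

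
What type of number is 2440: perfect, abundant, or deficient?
abundant

Proper divisors of 2440: sum = 1 + 2 + 4 + 5 + 8 + 10 + 20 + 40 + 61 + 122 + 244 + 305 + 488 + 610 + 1220 = 3140
Since 3140 > 2440, 2440 is abundant.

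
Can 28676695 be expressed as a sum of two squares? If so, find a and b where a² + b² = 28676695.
Not possible

Factorization: 28676695 = 5 × 179^3
By Fermat: n is sum of two squares iff every prime p ≡ 3 (mod 4) appears to even power.
Prime(s) ≡ 3 (mod 4) with odd exponent: [(179, 3)]
Therefore 28676695 cannot be expressed as a² + b².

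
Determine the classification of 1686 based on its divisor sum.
abundant

Proper divisors of 1686: sum = 1 + 2 + 3 + 6 + 281 + 562 + 843 = 1698
Since 1698 > 1686, 1686 is abundant.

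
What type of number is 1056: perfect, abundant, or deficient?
abundant

Proper divisors of 1056: sum = 1 + 2 + 3 + 4 + 6 + 8 + 11 + 12 + ... + 176 + 264 + 352 + 528 (23 divisors) = 1968
Since 1968 > 1056, 1056 is abundant.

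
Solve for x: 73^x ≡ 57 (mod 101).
65

Baby-step giant-step with step n = ⌈√101⌉ = 11.
Baby steps 73^j mod 101 (j:value) for j=0..10: 0:1, 1:73, 2:77, 3:66, 4:71, 5:32, 6:13, 7:40, 8:92, 9:50, 10:14.
Giant-step multiplier: 73^(-11) ≡ 73^(100-11) = 73^89 ≡ 59 (mod 101).
Giant steps γ_i = 57·59^i mod 101: γ_0=57, γ_1=30, γ_2=53, γ_3=97, γ_4=67, γ_5=14 (in table at j=10).
x = i·n + j = 5·11 + 10 = 65.
Check: 73^65 ≡ 57 (mod 101).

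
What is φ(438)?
144

438 = 2 × 3 × 73
φ(n) = n × ∏(1 - 1/p) for each prime p dividing n
φ(438) = 438 × (1 - 1/2) × (1 - 1/3) × (1 - 1/73) = 144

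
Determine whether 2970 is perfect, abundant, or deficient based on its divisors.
abundant

Proper divisors of 2970: sum = 1 + 2 + 3 + 5 + 6 + 9 + 10 + 11 + ... + 495 + 594 + 990 + 1485 (31 divisors) = 5670
Since 5670 > 2970, 2970 is abundant.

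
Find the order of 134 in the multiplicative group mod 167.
166

167 is prime, so ord(134) divides φ(167) = 166.
Divisors of 166: 1, 2, 83, 166.
Repeated squaring: 134^1 ≡ 134, 134^2 ≡ 87, 134^4 ≡ 54, 134^8 ≡ 77, 134^16 ≡ 84, 134^32 ≡ 42, 134^64 ≡ 94, 134^128 ≡ 152 (mod 167).
Test 134^d mod 167 for each divisor d in increasing order:
134^1 ≡ 134
134^2 ≡ 87
134^83 = 134^64·134^16·134^2·134^1 ≡ 166
134^166 = 134^128·134^32·134^4·134^2 ≡ 1  ← first divisor giving 1
The order is 166.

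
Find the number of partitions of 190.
1667727404093

p(n) counts ways to write n as a sum of positive integers (order ignored).
Euler's pentagonal recurrence: p(k) = p(k-1) + p(k-2) - p(k-5) - p(k-7) + p(k-12) + p(k-15) - ... (offsets j(3j∓1)/2, signs ++--, p(0)=1, p(<0)=0).
DP table for k = 0..189: p(0)=1, p(1)=1, p(2)=2, p(3)=3, p(4)=5, p(5)=7, p(6)=11, p(7)=15, p(8)=22, p(9)=30, p(10)=42, p(11)=56, p(12)=77, p(13)=101, p(14)=135, p(15)=176, p(16)=231, p(17)=297, p(18)=385, p(19)=490, p(20)=627, p(21)=792, p(22)=1002, p(23)=1255, p(24)=1575, p(25)=1958, p(26)=2436, p(27)=3010, p(28)=3718, p(29)=4565, p(30)=5604, p(31)=6842, p(32)=8349, p(33)=10143, p(34)=12310, p(35)=14883, p(36)=17977, p(37)=21637, p(38)=26015, p(39)=31185, p(40)=37338, p(41)=44583, p(42)=53174, p(43)=63261, p(44)=75175, p(45)=89134, p(46)=105558, p(47)=124754, p(48)=147273, p(49)=173525, p(50)=204226, p(51)=239943, p(52)=281589, p(53)=329931, p(54)=386155, p(55)=451276, p(56)=526823, p(57)=614154, p(58)=715220, p(59)=831820, p(60)=966467, p(61)=1121505, p(62)=1300156, p(63)=1505499, p(64)=1741630, p(65)=2012558, p(66)=2323520, p(67)=2679689, p(68)=3087735, p(69)=3554345, p(70)=4087968, p(71)=4697205, p(72)=5392783, p(73)=6185689, p(74)=7089500, p(75)=8118264, p(76)=9289091, p(77)=10619863, p(78)=12132164, p(79)=13848650, p(80)=15796476, p(81)=18004327, p(82)=20506255, p(83)=23338469, p(84)=26543660, p(85)=30167357, p(86)=34262962, p(87)=38887673, p(88)=44108109, p(89)=49995925, p(90)=56634173, p(91)=64112359, p(92)=72533807, p(93)=82010177, p(94)=92669720, p(95)=104651419, p(96)=118114304, p(97)=133230930, p(98)=150198136, p(99)=169229875, p(100)=190569292, p(101)=214481126, p(102)=241265379, p(103)=271248950, p(104)=304801365, p(105)=342325709, p(106)=384276336, p(107)=431149389, p(108)=483502844, p(109)=541946240, p(110)=607163746, p(111)=679903203, p(112)=761002156, p(113)=851376628, p(114)=952050665, p(115)=1064144451, p(116)=1188908248, p(117)=1327710076, p(118)=1482074143, p(119)=1653668665, p(120)=1844349560, p(121)=2056148051, p(122)=2291320912, p(123)=2552338241, p(124)=2841940500, p(125)=3163127352, p(126)=3519222692, p(127)=3913864295, p(128)=4351078600, p(129)=4835271870, p(130)=5371315400, p(131)=5964539504, p(132)=6620830889, p(133)=7346629512, p(134)=8149040695, p(135)=9035836076, p(136)=10015581680, p(137)=11097645016, p(138)=12292341831, p(139)=13610949895, p(140)=15065878135, p(141)=16670689208, p(142)=18440293320, p(143)=20390982757, p(144)=22540654445, p(145)=24908858009, p(146)=27517052599, p(147)=30388671978, p(148)=33549419497, p(149)=37027355200, p(150)=40853235313, p(151)=45060624582, p(152)=49686288421, p(153)=54770336324, p(154)=60356673280, p(155)=66493182097, p(156)=73232243759, p(157)=80630964769, p(158)=88751778802, p(159)=97662728555, p(160)=107438159466, p(161)=118159068427, p(162)=129913904637, p(163)=142798995930, p(164)=156919475295, p(165)=172389800255, p(166)=189334822579, p(167)=207890420102, p(168)=228204732751, p(169)=250438925115, p(170)=274768617130, p(171)=301384802048, p(172)=330495499613, p(173)=362326859895, p(174)=397125074750, p(175)=435157697830, p(176)=476715857290, p(177)=522115831195, p(178)=571701605655, p(179)=625846753120, p(180)=684957390936, p(181)=749474411781, p(182)=819876908323, p(183)=896684817527, p(184)=980462880430, p(185)=1071823774337, p(186)=1171432692373, p(187)=1280011042268, p(188)=1398341745571, p(189)=1527273599625.
Final step: p(190) = p(189) + p(188) - p(185) - p(183) + p(178) + p(175) - p(168) - p(164) + p(155) + p(150) - p(139) - p(133) + p(120) + p(113) - p(98) - p(90) + p(73) + p(64) - p(45) - p(35) + p(14) + p(3)
= 1527273599625 + 1398341745571 - 1071823774337 - 896684817527 + 571701605655 + 435157697830 - 228204732751 - 156919475295 + 66493182097 + 40853235313 - 13610949895 - 7346629512 + 1844349560 + 851376628 - 150198136 - 56634173 + 6185689 + 1741630 - 89134 - 14883 + 135 + 3
= 1667727404093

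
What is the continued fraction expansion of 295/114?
[2; 1, 1, 2, 2, 1, 6]

Euclidean algorithm steps:
295 = 2 × 114 + 67
114 = 1 × 67 + 47
67 = 1 × 47 + 20
47 = 2 × 20 + 7
20 = 2 × 7 + 6
7 = 1 × 6 + 1
6 = 6 × 1 + 0
Continued fraction: [2; 1, 1, 2, 2, 1, 6]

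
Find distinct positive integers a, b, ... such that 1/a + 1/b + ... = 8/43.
1/6 + 1/52 + 1/6708

Greedy algorithm:
8/43: ceiling(43/8) = 6, use 1/6
5/258: ceiling(258/5) = 52, use 1/52
1/6708: ceiling(6708/1) = 6708, use 1/6708
Result: 8/43 = 1/6 + 1/52 + 1/6708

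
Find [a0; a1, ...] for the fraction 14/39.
[0; 2, 1, 3, 1, 2]

Euclidean algorithm steps:
14 = 0 × 39 + 14
39 = 2 × 14 + 11
14 = 1 × 11 + 3
11 = 3 × 3 + 2
3 = 1 × 2 + 1
2 = 2 × 1 + 0
Continued fraction: [0; 2, 1, 3, 1, 2]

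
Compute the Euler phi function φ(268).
132

268 = 2^2 × 67
φ(n) = n × ∏(1 - 1/p) for each prime p dividing n
φ(268) = 268 × (1 - 1/2) × (1 - 1/67) = 132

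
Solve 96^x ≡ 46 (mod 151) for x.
85

Baby-step giant-step with step n = ⌈√151⌉ = 13.
Baby steps 96^j mod 151 (j:value) for j=0..12: 0:1, 1:96, 2:5, 3:27, 4:25, 5:135, 6:125, 7:71, 8:21, 9:53, 10:105, 11:114, 12:72.
Giant-step multiplier: 96^(-13) ≡ 96^(150-13) = 96^137 ≡ 111 (mod 151).
Giant steps γ_i = 46·111^i mod 151: γ_0=46, γ_1=123, γ_2=63, γ_3=47, γ_4=83, γ_5=2, γ_6=71 (in table at j=7).
x = i·n + j = 6·13 + 7 = 85.
Check: 96^85 ≡ 46 (mod 151).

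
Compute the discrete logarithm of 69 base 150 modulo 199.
67

Baby-step giant-step with step n = ⌈√199⌉ = 15.
Baby steps 150^j mod 199 (j:value) for j=0..14: 0:1, 1:150, 2:13, 3:159, 4:169, 5:77, 6:8, 7:6, 8:104, 9:78, 10:158, 11:19, 12:64, 13:48, 14:36.
Giant-step multiplier: 150^(-15) ≡ 150^(198-15) = 150^183 ≡ 59 (mod 199).
Giant steps γ_i = 69·59^i mod 199: γ_0=69, γ_1=91, γ_2=195, γ_3=162, γ_4=6 (in table at j=7).
x = i·n + j = 4·15 + 7 = 67.
Check: 150^67 ≡ 69 (mod 199).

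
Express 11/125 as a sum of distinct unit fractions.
1/12 + 1/215 + 1/64500

Greedy algorithm:
11/125: ceiling(125/11) = 12, use 1/12
7/1500: ceiling(1500/7) = 215, use 1/215
1/64500: ceiling(64500/1) = 64500, use 1/64500
Result: 11/125 = 1/12 + 1/215 + 1/64500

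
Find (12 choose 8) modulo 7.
5

Using Lucas' theorem:
Write n=12 and k=8 in base 7:
n in base 7: [1, 5]
k in base 7: [1, 1]
C(12,8) mod 7 = ∏ C(n_i, k_i) mod 7
Digit binomials (mod 7): C(1,1) = 1; C(5,1) = 5
Product: 1 × 5 = 5 ≡ 5 (mod 7)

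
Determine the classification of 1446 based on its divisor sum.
abundant

Proper divisors of 1446: sum = 1 + 2 + 3 + 6 + 241 + 482 + 723 = 1458
Since 1458 > 1446, 1446 is abundant.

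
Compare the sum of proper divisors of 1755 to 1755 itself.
deficient

Proper divisors of 1755: sum = 1 + 3 + 5 + 9 + 13 + 15 + 27 + 39 + 45 + 65 + 117 + 135 + 195 + 351 + 585 = 1605
Since 1605 < 1755, 1755 is deficient.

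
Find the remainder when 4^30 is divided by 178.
32

Repeated squaring. Binary of 30 = 11110.
4^1 ≡ 4 (mod 178); 4^2 ≡ 16 (mod 178); 4^4 ≡ 78 (mod 178); 4^8 ≡ 32 (mod 178); 4^16 ≡ 134 (mod 178)
4^30 = 4^2 × 4^4 × 4^8 × 4^16 ≡ 32 (mod 178)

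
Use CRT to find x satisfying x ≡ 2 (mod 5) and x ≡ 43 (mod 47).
137

Using Chinese Remainder Theorem:
M = 5 × 47 = 235
M1 = 47, M2 = 5
y1 = 47^(-1) mod 5 = 3
y2 = 5^(-1) mod 47 = 19
x = (2×47×3 + 43×5×19) mod 235 = 137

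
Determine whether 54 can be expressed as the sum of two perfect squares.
Not possible

Factorization: 54 = 2 × 3^3
By Fermat: n is sum of two squares iff every prime p ≡ 3 (mod 4) appears to even power.
Prime(s) ≡ 3 (mod 4) with odd exponent: [(3, 3)]
Therefore 54 cannot be expressed as a² + b².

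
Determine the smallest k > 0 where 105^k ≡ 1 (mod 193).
64

193 is prime, so ord(105) divides φ(193) = 192.
Divisors of 192: 1, 2, 3, 4, 6, 8, 12, 16, 24, 32, 48, 64, 96, 192.
Repeated squaring: 105^1 ≡ 105, 105^2 ≡ 24, 105^4 ≡ 190, 105^8 ≡ 9, 105^16 ≡ 81, 105^32 ≡ 192, 105^64 ≡ 1, 105^128 ≡ 1 (mod 193).
Test 105^d mod 193 for each divisor d in increasing order:
105^1 ≡ 105
105^2 ≡ 24
105^3 = 105^2·105^1 ≡ 11
105^4 ≡ 190
105^6 = 105^4·105^2 ≡ 121
105^8 ≡ 9
105^12 = 105^8·105^4 ≡ 166
105^16 ≡ 81
105^24 = 105^16·105^8 ≡ 150
105^32 ≡ 192
105^48 = 105^32·105^16 ≡ 112
105^64 ≡ 1  ← first divisor giving 1
The order is 64.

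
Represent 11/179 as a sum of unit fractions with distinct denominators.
1/17 + 1/381 + 1/231877 + 1/134417125946 + 1/36135927495031235663886

Greedy algorithm:
11/179: ceiling(179/11) = 17, use 1/17
8/3043: ceiling(3043/8) = 381, use 1/381
5/1159383: ceiling(1159383/5) = 231877, use 1/231877
2/268834251891: ceiling(268834251891/2) = 134417125946, use 1/134417125946
1/36135927495031235663886: ceiling(36135927495031235663886/1) = 36135927495031235663886, use 1/36135927495031235663886
Result: 11/179 = 1/17 + 1/381 + 1/231877 + 1/134417125946 + 1/36135927495031235663886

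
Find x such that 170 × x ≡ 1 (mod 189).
179

gcd(170, 189) = 1, so the inverse exists.
Extended Euclidean algorithm on (189, 170):
189 = 1 × 170 + 19  ⟹  19 = (1)·189 + (-1)·170
170 = 8 × 19 + 18  ⟹  18 = (-8)·189 + (9)·170
19 = 1 × 18 + 1  ⟹  1 = (9)·189 + (-10)·170
So (-10)·170 ≡ 1 (mod 189), i.e. 170^(-1) ≡ -10 ≡ 179 (mod 189).
Check: 170 × 179 = 30430 ≡ 1 (mod 189)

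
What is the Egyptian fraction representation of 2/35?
1/18 + 1/630

Greedy algorithm:
2/35: ceiling(35/2) = 18, use 1/18
1/630: ceiling(630/1) = 630, use 1/630
Result: 2/35 = 1/18 + 1/630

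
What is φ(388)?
192

388 = 2^2 × 97
φ(n) = n × ∏(1 - 1/p) for each prime p dividing n
φ(388) = 388 × (1 - 1/2) × (1 - 1/97) = 192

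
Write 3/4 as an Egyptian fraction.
1/2 + 1/4

Greedy algorithm:
3/4: ceiling(4/3) = 2, use 1/2
1/4: ceiling(4/1) = 4, use 1/4
Result: 3/4 = 1/2 + 1/4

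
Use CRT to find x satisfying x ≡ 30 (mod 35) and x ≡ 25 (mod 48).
1465

Using Chinese Remainder Theorem:
M = 35 × 48 = 1680
M1 = 48, M2 = 35
y1 = 48^(-1) mod 35 = 27
y2 = 35^(-1) mod 48 = 11
x = (30×48×27 + 25×35×11) mod 1680 = 1465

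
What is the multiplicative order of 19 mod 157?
39

157 is prime, so ord(19) divides φ(157) = 156.
Divisors of 156: 1, 2, 3, 4, 6, 12, 13, 26, 39, 52, 78, 156.
Repeated squaring: 19^1 ≡ 19, 19^2 ≡ 47, 19^4 ≡ 11, 19^8 ≡ 121, 19^16 ≡ 40, 19^32 ≡ 30, 19^64 ≡ 115, 19^128 ≡ 37 (mod 157).
Test 19^d mod 157 for each divisor d in increasing order:
19^1 ≡ 19
19^2 ≡ 47
19^3 = 19^2·19^1 ≡ 108
19^4 ≡ 11
19^6 = 19^4·19^2 ≡ 46
19^12 = 19^8·19^4 ≡ 75
19^13 = 19^8·19^4·19^1 ≡ 12
19^26 = 19^16·19^8·19^2 ≡ 144
19^39 = 19^32·19^4·19^2·19^1 ≡ 1  ← first divisor giving 1
The order is 39.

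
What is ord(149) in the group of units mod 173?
43

173 is prime, so ord(149) divides φ(173) = 172.
Divisors of 172: 1, 2, 4, 43, 86, 172.
Repeated squaring: 149^1 ≡ 149, 149^2 ≡ 57, 149^4 ≡ 135, 149^8 ≡ 60, 149^16 ≡ 140, 149^32 ≡ 51, 149^64 ≡ 6, 149^128 ≡ 36 (mod 173).
Test 149^d mod 173 for each divisor d in increasing order:
149^1 ≡ 149
149^2 ≡ 57
149^4 ≡ 135
149^43 = 149^32·149^8·149^2·149^1 ≡ 1  ← first divisor giving 1
The order is 43.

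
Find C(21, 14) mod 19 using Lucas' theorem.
0

Using Lucas' theorem:
Write n=21 and k=14 in base 19:
n in base 19: [1, 2]
k in base 19: [0, 14]
C(21,14) mod 19 = ∏ C(n_i, k_i) mod 19
Digit binomials (mod 19): C(1,0) = 1; C(2,14) = 0 (k_i > n_i)
Product: 1 × 0 = 0 ≡ 0 (mod 19)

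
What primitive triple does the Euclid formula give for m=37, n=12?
(1225, 888, 1513)

Euclid's formula: a = m² - n², b = 2mn, c = m² + n²
m = 37, n = 12
a = 37² - 12² = 1369 - 144 = 1225
b = 2 × 37 × 12 = 888
c = 37² + 12² = 1369 + 144 = 1513
Verification: 1225² + 888² = 1500625 + 788544 = 2289169 = 1513² ✓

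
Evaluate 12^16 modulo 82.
78

Repeated squaring. Binary of 16 = 10000.
12^1 ≡ 12 (mod 82); 12^2 ≡ 62 (mod 82); 12^4 ≡ 72 (mod 82); 12^8 ≡ 18 (mod 82); 12^16 ≡ 78 (mod 82)
12^16 = 12^16 ≡ 78 (mod 82)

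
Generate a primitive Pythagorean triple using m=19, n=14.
(165, 532, 557)

Euclid's formula: a = m² - n², b = 2mn, c = m² + n²
m = 19, n = 14
a = 19² - 14² = 361 - 196 = 165
b = 2 × 19 × 14 = 532
c = 19² + 14² = 361 + 196 = 557
Verification: 165² + 532² = 27225 + 283024 = 310249 = 557² ✓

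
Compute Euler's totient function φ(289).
272

289 = 17^2
φ(n) = n × ∏(1 - 1/p) for each prime p dividing n
φ(289) = 289 × (1 - 1/17) = 272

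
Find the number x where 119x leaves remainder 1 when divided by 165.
104

gcd(119, 165) = 1, so the inverse exists.
Extended Euclidean algorithm on (165, 119):
165 = 1 × 119 + 46  ⟹  46 = (1)·165 + (-1)·119
119 = 2 × 46 + 27  ⟹  27 = (-2)·165 + (3)·119
46 = 1 × 27 + 19  ⟹  19 = (3)·165 + (-4)·119
27 = 1 × 19 + 8  ⟹  8 = (-5)·165 + (7)·119
19 = 2 × 8 + 3  ⟹  3 = (13)·165 + (-18)·119
8 = 2 × 3 + 2  ⟹  2 = (-31)·165 + (43)·119
3 = 1 × 2 + 1  ⟹  1 = (44)·165 + (-61)·119
So (-61)·119 ≡ 1 (mod 165), i.e. 119^(-1) ≡ -61 ≡ 104 (mod 165).
Check: 119 × 104 = 12376 ≡ 1 (mod 165)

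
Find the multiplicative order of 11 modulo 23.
22

23 is prime, so ord(11) divides φ(23) = 22.
Divisors of 22: 1, 2, 11, 22.
Repeated squaring: 11^1 ≡ 11, 11^2 ≡ 6, 11^4 ≡ 13, 11^8 ≡ 8, 11^16 ≡ 18 (mod 23).
Test 11^d mod 23 for each divisor d in increasing order:
11^1 ≡ 11
11^2 ≡ 6
11^11 = 11^8·11^2·11^1 ≡ 22
11^22 = 11^16·11^4·11^2 ≡ 1  ← first divisor giving 1
The order is 22.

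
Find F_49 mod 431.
174

Matrix identity: Q^n = [[F_(n+1), F_n], [F_n, F_(n-1)]] with Q = [[1,1],[1,0]].
n = 49 = 110001₂. Square-and-multiply, entries mod 431:
Q^1 = [[1,1],[1,0]]
Q^3 = (Q^1)²·Q = [[3,2],[2,1]]
Q^6 = (Q^3)² = [[13,8],[8,5]]
Q^12 = (Q^6)² = [[233,144],[144,89]]
Q^24 = (Q^12)² = [[31,251],[251,211]]
Q^49 = (Q^24)²·Q = [[145,174],[174,402]]
F_49 mod 431 = Q^49[0][1] = 174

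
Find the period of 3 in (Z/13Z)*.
3

13 is prime, so ord(3) divides φ(13) = 12.
Divisors of 12: 1, 2, 3, 4, 6, 12.
Repeated squaring: 3^1 ≡ 3, 3^2 ≡ 9, 3^4 ≡ 3, 3^8 ≡ 9 (mod 13).
Test 3^d mod 13 for each divisor d in increasing order:
3^1 ≡ 3
3^2 ≡ 9
3^3 = 3^2·3^1 ≡ 1  ← first divisor giving 1
The order is 3.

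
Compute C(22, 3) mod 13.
6

Using Lucas' theorem:
Write n=22 and k=3 in base 13:
n in base 13: [1, 9]
k in base 13: [0, 3]
C(22,3) mod 13 = ∏ C(n_i, k_i) mod 13
Digit binomials (mod 13): C(1,0) = 1; C(9,3) = 84 ≡ 6
Product: 1 × 6 = 6 ≡ 6 (mod 13)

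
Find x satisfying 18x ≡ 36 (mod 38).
x ≡ 2 (mod 19)

gcd(18, 38) = 2, which divides 36, so solutions exist.
Divide through by 2: 9x ≡ 18 (mod 19).
Find 9^(-1) mod 19 by the extended Euclidean algorithm:
19 = 2 × 9 + 1  ⟹  1 = (1)·19 + (-2)·9
So (-2)·9 ≡ 1 (mod 19), i.e. 9^(-1) ≡ -2 ≡ 17 (mod 19).
x ≡ 17 × 18 = 306 ≡ 2 (mod 19).
Check: 18 × 2 = 36 ≡ 36 (mod 38).
x ≡ 2 (mod 19), giving 2 solutions mod 38.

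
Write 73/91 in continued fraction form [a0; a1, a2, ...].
[0; 1, 4, 18]

Euclidean algorithm steps:
73 = 0 × 91 + 73
91 = 1 × 73 + 18
73 = 4 × 18 + 1
18 = 18 × 1 + 0
Continued fraction: [0; 1, 4, 18]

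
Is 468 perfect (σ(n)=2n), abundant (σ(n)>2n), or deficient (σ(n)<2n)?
abundant

Proper divisors of 468: sum = 1 + 2 + 3 + 4 + 6 + 9 + 12 + 13 + ... + 78 + 117 + 156 + 234 (17 divisors) = 806
Since 806 > 468, 468 is abundant.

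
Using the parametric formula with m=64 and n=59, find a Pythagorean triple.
(615, 7552, 7577)

Euclid's formula: a = m² - n², b = 2mn, c = m² + n²
m = 64, n = 59
a = 64² - 59² = 4096 - 3481 = 615
b = 2 × 64 × 59 = 7552
c = 64² + 59² = 4096 + 3481 = 7577
Verification: 615² + 7552² = 378225 + 57032704 = 57410929 = 7577² ✓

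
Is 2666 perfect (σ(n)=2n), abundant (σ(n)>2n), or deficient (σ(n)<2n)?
deficient

Proper divisors of 2666: sum = 1 + 2 + 31 + 43 + 62 + 86 + 1333 = 1558
Since 1558 < 2666, 2666 is deficient.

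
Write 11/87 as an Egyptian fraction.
1/8 + 1/696

Greedy algorithm:
11/87: ceiling(87/11) = 8, use 1/8
1/696: ceiling(696/1) = 696, use 1/696
Result: 11/87 = 1/8 + 1/696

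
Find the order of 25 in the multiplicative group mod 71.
5

71 is prime, so ord(25) divides φ(71) = 70.
Divisors of 70: 1, 2, 5, 7, 10, 14, 35, 70.
Repeated squaring: 25^1 ≡ 25, 25^2 ≡ 57, 25^4 ≡ 54, 25^8 ≡ 5, 25^16 ≡ 25, 25^32 ≡ 57, 25^64 ≡ 54 (mod 71).
Test 25^d mod 71 for each divisor d in increasing order:
25^1 ≡ 25
25^2 ≡ 57
25^5 = 25^4·25^1 ≡ 1  ← first divisor giving 1
The order is 5.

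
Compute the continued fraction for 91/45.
[2; 45]

Euclidean algorithm steps:
91 = 2 × 45 + 1
45 = 45 × 1 + 0
Continued fraction: [2; 45]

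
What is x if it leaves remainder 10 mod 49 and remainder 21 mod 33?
549

Using Chinese Remainder Theorem:
M = 49 × 33 = 1617
M1 = 33, M2 = 49
y1 = 33^(-1) mod 49 = 3
y2 = 49^(-1) mod 33 = 31
x = (10×33×3 + 21×49×31) mod 1617 = 549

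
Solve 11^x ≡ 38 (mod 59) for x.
41

Baby-step giant-step with step n = ⌈√59⌉ = 8.
Baby steps 11^j mod 59 (j:value) for j=0..7: 0:1, 1:11, 2:3, 3:33, 4:9, 5:40, 6:27, 7:2.
Giant-step multiplier: 11^(-8) ≡ 11^(58-8) = 11^50 ≡ 51 (mod 59).
Giant steps γ_i = 38·51^i mod 59: γ_0=38, γ_1=50, γ_2=13, γ_3=14, γ_4=6, γ_5=11 (in table at j=1).
x = i·n + j = 5·8 + 1 = 41.
Check: 11^41 ≡ 38 (mod 59).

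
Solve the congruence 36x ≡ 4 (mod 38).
x ≡ 17 (mod 19)

gcd(36, 38) = 2, which divides 4, so solutions exist.
Divide through by 2: 18x ≡ 2 (mod 19).
Find 18^(-1) mod 19 by the extended Euclidean algorithm:
19 = 1 × 18 + 1  ⟹  1 = (1)·19 + (-1)·18
So (-1)·18 ≡ 1 (mod 19), i.e. 18^(-1) ≡ -1 ≡ 18 (mod 19).
x ≡ 18 × 2 = 36 ≡ 17 (mod 19).
Check: 36 × 17 = 612 ≡ 4 (mod 38).
x ≡ 17 (mod 19), giving 2 solutions mod 38.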